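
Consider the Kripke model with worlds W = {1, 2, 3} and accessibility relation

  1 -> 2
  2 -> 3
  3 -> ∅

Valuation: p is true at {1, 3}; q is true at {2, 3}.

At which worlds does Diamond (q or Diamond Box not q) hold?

1: successors {2}; q or Diamond Box not q there: 2:T. ✓
2: successors {3}; q or Diamond Box not q there: 3:T. ✓
3: no successors, so Diamond (q or Diamond Box not q) fails. ✗

{1, 2}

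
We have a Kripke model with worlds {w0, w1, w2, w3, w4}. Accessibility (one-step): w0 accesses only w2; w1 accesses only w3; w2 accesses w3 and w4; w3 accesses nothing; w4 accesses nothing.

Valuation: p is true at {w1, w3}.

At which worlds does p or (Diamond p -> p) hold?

w0: p is F, Diamond p -> p is T. ✓
w1: p is T, Diamond p -> p is T. ✓
w2: p is F, Diamond p -> p is F. ✗
w3: p is T, Diamond p -> p is T. ✓
w4: p is F, Diamond p -> p is T. ✓

{w0, w1, w3, w4}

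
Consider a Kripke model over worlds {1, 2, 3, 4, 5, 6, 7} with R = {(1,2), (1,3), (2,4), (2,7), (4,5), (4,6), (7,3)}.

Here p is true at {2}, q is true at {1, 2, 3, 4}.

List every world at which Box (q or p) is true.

{1, 3, 5, 6, 7}

1: successors {2, 3}; q or p there: 2:T, 3:T. ✓
2: successors {4, 7}; q or p there: 4:T, 7:F. ✗
3: no successors, so Box (q or p) holds vacuously. ✓
4: successors {5, 6}; q or p there: 5:F, 6:F. ✗
5: no successors, so Box (q or p) holds vacuously. ✓
6: no successors, so Box (q or p) holds vacuously. ✓
7: successors {3}; q or p there: 3:T. ✓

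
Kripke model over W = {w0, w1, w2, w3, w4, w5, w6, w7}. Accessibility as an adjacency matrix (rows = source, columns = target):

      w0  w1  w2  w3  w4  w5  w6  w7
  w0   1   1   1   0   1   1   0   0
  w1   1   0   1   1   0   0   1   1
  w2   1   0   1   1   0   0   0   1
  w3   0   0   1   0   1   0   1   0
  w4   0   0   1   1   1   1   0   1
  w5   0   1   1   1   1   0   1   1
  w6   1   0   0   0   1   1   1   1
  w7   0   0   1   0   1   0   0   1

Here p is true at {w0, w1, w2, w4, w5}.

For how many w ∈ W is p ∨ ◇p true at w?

w0: p is T, ◇p is T. ✓
w1: p is T, ◇p is T. ✓
w2: p is T, ◇p is T. ✓
w3: p is F, ◇p is T. ✓
w4: p is T, ◇p is T. ✓
w5: p is T, ◇p is T. ✓
w6: p is F, ◇p is T. ✓
w7: p is F, ◇p is T. ✓
Satisfying worlds: {w0, w1, w2, w3, w4, w5, w6, w7}.

8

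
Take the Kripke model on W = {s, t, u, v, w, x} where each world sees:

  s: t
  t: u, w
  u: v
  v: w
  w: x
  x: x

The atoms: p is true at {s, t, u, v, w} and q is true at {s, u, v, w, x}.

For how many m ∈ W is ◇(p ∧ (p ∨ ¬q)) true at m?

4

s: successors {t}; p ∧ (p ∨ ¬q) there: t:T. ✓
t: successors {u, w}; p ∧ (p ∨ ¬q) there: u:T, w:T. ✓
u: successors {v}; p ∧ (p ∨ ¬q) there: v:T. ✓
v: successors {w}; p ∧ (p ∨ ¬q) there: w:T. ✓
w: successors {x}; p ∧ (p ∨ ¬q) there: x:F. ✗
x: successors {x}; p ∧ (p ∨ ¬q) there: x:F. ✗
Satisfying worlds: {s, t, u, v}.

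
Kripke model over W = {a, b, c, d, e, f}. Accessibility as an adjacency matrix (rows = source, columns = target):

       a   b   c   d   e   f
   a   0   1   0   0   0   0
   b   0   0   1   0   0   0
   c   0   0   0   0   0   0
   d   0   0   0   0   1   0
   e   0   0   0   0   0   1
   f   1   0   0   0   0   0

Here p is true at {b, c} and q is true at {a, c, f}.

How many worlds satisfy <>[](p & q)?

2

a: successors {b}; [](p & q) there: b:T. ✓
b: successors {c}; [](p & q) there: c:T. ✓
c: no successors, so <>[](p & q) fails. ✗
d: successors {e}; [](p & q) there: e:F. ✗
e: successors {f}; [](p & q) there: f:F. ✗
f: successors {a}; [](p & q) there: a:F. ✗
Satisfying worlds: {a, b}.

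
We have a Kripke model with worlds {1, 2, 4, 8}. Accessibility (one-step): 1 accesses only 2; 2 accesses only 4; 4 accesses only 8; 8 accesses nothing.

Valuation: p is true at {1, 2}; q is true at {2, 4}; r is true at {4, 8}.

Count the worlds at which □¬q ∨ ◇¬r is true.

3

1: □¬q is F, ◇¬r is T. ✓
2: □¬q is F, ◇¬r is F. ✗
4: □¬q is T, ◇¬r is F. ✓
8: □¬q is T, ◇¬r is F. ✓
Satisfying worlds: {1, 4, 8}.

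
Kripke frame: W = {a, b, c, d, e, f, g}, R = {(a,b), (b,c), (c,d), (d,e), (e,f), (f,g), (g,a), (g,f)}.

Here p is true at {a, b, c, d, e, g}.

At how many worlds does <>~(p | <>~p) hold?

2

a: successors {b}; ~(p | <>~p) there: b:F. ✗
b: successors {c}; ~(p | <>~p) there: c:F. ✗
c: successors {d}; ~(p | <>~p) there: d:F. ✗
d: successors {e}; ~(p | <>~p) there: e:F. ✗
e: successors {f}; ~(p | <>~p) there: f:T. ✓
f: successors {g}; ~(p | <>~p) there: g:F. ✗
g: successors {a, f}; ~(p | <>~p) there: a:F, f:T. ✓
Satisfying worlds: {e, g}.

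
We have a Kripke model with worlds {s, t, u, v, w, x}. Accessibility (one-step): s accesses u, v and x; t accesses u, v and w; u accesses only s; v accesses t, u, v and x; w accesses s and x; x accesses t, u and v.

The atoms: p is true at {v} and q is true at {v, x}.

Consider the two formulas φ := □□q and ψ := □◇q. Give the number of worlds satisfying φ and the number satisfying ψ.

For □□q:
s: successors {u, v, x}; □q there: u:F, v:F, x:F. ✗
t: successors {u, v, w}; □q there: u:F, v:F, w:F. ✗
u: successors {s}; □q there: s:F. ✗
v: successors {t, u, v, x}; □q there: t:F, u:F, v:F, x:F. ✗
w: successors {s, x}; □q there: s:F, x:F. ✗
x: successors {t, u, v}; □q there: t:F, u:F, v:F. ✗
— 0 worlds.
For □◇q:
s: successors {u, v, x}; ◇q there: u:F, v:T, x:T. ✗
t: successors {u, v, w}; ◇q there: u:F, v:T, w:T. ✗
u: successors {s}; ◇q there: s:T. ✓
v: successors {t, u, v, x}; ◇q there: t:T, u:F, v:T, x:T. ✗
w: successors {s, x}; ◇q there: s:T, x:T. ✓
x: successors {t, u, v}; ◇q there: t:T, u:F, v:T. ✗
— 2 worlds.

0 and 2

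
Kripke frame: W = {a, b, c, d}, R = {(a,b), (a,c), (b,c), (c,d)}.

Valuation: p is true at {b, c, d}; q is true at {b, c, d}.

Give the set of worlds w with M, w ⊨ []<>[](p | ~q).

a: successors {b, c}; <>[](p | ~q) there: b:T, c:T. ✓
b: successors {c}; <>[](p | ~q) there: c:T. ✓
c: successors {d}; <>[](p | ~q) there: d:F. ✗
d: no successors, so []<>[](p | ~q) holds vacuously. ✓

{a, b, d}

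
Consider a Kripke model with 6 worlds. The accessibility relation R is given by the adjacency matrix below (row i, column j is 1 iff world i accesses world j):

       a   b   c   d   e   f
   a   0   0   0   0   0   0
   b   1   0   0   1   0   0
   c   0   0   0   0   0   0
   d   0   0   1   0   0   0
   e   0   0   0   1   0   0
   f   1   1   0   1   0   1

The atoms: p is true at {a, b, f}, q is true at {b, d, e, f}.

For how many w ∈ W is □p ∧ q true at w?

a: □p is T, q is F. ✗
b: □p is F, q is T. ✗
c: □p is T, q is F. ✗
d: □p is F, q is T. ✗
e: □p is F, q is T. ✗
f: □p is F, q is T. ✗
Satisfying worlds: ∅.

0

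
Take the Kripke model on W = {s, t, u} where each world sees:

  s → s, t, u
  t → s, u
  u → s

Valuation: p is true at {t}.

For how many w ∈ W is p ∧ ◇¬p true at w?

s: p is F, ◇¬p is T. ✗
t: p is T, ◇¬p is T. ✓
u: p is F, ◇¬p is T. ✗
Satisfying worlds: {t}.

1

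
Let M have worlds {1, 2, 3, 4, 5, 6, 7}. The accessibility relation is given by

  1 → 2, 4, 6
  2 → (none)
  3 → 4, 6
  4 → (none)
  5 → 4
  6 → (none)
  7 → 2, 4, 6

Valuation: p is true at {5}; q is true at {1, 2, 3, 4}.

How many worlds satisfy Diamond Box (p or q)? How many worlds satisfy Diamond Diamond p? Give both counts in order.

For Diamond Box (p or q):
1: successors {2, 4, 6}; Box (p or q) there: 2:T, 4:T, 6:T. ✓
2: no successors, so Diamond Box (p or q) fails. ✗
3: successors {4, 6}; Box (p or q) there: 4:T, 6:T. ✓
4: no successors, so Diamond Box (p or q) fails. ✗
5: successors {4}; Box (p or q) there: 4:T. ✓
6: no successors, so Diamond Box (p or q) fails. ✗
7: successors {2, 4, 6}; Box (p or q) there: 2:T, 4:T, 6:T. ✓
— 4 worlds.
For Diamond Diamond p:
1: successors {2, 4, 6}; Diamond p there: 2:F, 4:F, 6:F. ✗
2: no successors, so Diamond Diamond p fails. ✗
3: successors {4, 6}; Diamond p there: 4:F, 6:F. ✗
4: no successors, so Diamond Diamond p fails. ✗
5: successors {4}; Diamond p there: 4:F. ✗
6: no successors, so Diamond Diamond p fails. ✗
7: successors {2, 4, 6}; Diamond p there: 2:F, 4:F, 6:F. ✗
— 0 worlds.

4 and 0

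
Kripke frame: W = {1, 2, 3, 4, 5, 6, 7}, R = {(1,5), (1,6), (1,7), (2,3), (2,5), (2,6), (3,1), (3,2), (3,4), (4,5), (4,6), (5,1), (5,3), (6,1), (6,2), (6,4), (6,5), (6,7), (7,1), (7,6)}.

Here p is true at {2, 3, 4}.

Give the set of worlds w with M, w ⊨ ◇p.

1: successors {5, 6, 7}; p there: 5:F, 6:F, 7:F. ✗
2: successors {3, 5, 6}; p there: 3:T, 5:F, 6:F. ✓
3: successors {1, 2, 4}; p there: 1:F, 2:T, 4:T. ✓
4: successors {5, 6}; p there: 5:F, 6:F. ✗
5: successors {1, 3}; p there: 1:F, 3:T. ✓
6: successors {1, 2, 4, 5, 7}; p there: 1:F, 2:T, 4:T, 5:F, 7:F. ✓
7: successors {1, 6}; p there: 1:F, 6:F. ✗

{2, 3, 5, 6}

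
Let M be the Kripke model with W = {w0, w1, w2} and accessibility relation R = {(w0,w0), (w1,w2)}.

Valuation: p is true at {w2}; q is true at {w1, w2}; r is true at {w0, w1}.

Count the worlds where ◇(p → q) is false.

1

w0: successors {w0}; p → q there: w0:T. ✓
w1: successors {w2}; p → q there: w2:T. ✓
w2: no successors, so ◇(p → q) fails. ✗
Satisfying worlds: {w0, w1}.
So ◇(p → q) fails at the other 1 world.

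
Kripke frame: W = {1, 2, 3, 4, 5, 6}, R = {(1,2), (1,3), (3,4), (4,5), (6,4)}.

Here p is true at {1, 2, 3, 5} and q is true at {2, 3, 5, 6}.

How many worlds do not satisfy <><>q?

4

1: successors {2, 3}; <>q there: 2:F, 3:F. ✗
2: no successors, so <><>q fails. ✗
3: successors {4}; <>q there: 4:T. ✓
4: successors {5}; <>q there: 5:F. ✗
5: no successors, so <><>q fails. ✗
6: successors {4}; <>q there: 4:T. ✓
Satisfying worlds: {3, 6}.
So <><>q fails at the other 4 worlds.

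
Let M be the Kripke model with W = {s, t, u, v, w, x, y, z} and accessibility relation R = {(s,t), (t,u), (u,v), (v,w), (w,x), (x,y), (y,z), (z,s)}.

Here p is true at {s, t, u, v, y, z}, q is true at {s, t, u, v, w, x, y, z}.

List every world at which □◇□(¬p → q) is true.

{s, t, u, v, w, x, y, z}

s: successors {t}; ◇□(¬p → q) there: t:T. ✓
t: successors {u}; ◇□(¬p → q) there: u:T. ✓
u: successors {v}; ◇□(¬p → q) there: v:T. ✓
v: successors {w}; ◇□(¬p → q) there: w:T. ✓
w: successors {x}; ◇□(¬p → q) there: x:T. ✓
x: successors {y}; ◇□(¬p → q) there: y:T. ✓
y: successors {z}; ◇□(¬p → q) there: z:T. ✓
z: successors {s}; ◇□(¬p → q) there: s:T. ✓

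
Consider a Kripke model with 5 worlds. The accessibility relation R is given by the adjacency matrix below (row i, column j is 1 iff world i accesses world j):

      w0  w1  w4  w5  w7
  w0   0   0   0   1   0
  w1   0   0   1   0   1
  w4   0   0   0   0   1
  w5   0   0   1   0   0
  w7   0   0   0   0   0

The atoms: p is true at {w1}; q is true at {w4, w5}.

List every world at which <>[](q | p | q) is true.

{w0, w1, w4}

w0: successors {w5}; [](q | p | q) there: w5:T. ✓
w1: successors {w4, w7}; [](q | p | q) there: w4:F, w7:T. ✓
w4: successors {w7}; [](q | p | q) there: w7:T. ✓
w5: successors {w4}; [](q | p | q) there: w4:F. ✗
w7: no successors, so <>[](q | p | q) fails. ✗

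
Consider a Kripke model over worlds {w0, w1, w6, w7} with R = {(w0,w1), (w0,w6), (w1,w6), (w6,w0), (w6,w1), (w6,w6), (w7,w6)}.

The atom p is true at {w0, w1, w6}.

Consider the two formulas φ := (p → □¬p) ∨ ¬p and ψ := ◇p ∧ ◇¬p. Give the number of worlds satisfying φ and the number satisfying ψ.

1 and 0

For (p → □¬p) ∨ ¬p:
w0: p → □¬p is F, ¬p is F. ✗
w1: p → □¬p is F, ¬p is F. ✗
w6: p → □¬p is F, ¬p is F. ✗
w7: p → □¬p is T, ¬p is T. ✓
— 1 world.
For ◇p ∧ ◇¬p:
w0: ◇p is T, ◇¬p is F. ✗
w1: ◇p is T, ◇¬p is F. ✗
w6: ◇p is T, ◇¬p is F. ✗
w7: ◇p is T, ◇¬p is F. ✗
— 0 worlds.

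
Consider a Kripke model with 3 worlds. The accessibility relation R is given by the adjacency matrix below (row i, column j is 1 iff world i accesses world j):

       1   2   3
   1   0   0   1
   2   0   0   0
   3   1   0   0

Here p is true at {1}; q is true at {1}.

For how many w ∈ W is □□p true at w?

1: successors {3}; □p there: 3:T. ✓
2: no successors, so □□p holds vacuously. ✓
3: successors {1}; □p there: 1:F. ✗
Satisfying worlds: {1, 2}.

2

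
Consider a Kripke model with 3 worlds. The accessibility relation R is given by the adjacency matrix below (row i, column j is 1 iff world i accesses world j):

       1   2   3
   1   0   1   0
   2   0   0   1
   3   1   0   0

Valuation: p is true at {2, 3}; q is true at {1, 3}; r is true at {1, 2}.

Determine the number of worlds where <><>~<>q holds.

1

1: successors {2}; <>~<>q there: 2:F. ✗
2: successors {3}; <>~<>q there: 3:T. ✓
3: successors {1}; <>~<>q there: 1:F. ✗
Satisfying worlds: {2}.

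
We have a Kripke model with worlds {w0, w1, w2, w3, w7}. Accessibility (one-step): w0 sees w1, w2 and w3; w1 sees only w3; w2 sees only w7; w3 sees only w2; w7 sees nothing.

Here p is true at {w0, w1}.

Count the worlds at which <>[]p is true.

w0: successors {w1, w2, w3}; []p there: w1:F, w2:F, w3:F. ✗
w1: successors {w3}; []p there: w3:F. ✗
w2: successors {w7}; []p there: w7:T. ✓
w3: successors {w2}; []p there: w2:F. ✗
w7: no successors, so <>[]p fails. ✗
Satisfying worlds: {w2}.

1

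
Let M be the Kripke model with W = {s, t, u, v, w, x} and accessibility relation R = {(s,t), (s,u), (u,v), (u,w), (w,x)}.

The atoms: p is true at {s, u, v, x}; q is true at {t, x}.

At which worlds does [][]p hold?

s: successors {t, u}; []p there: t:T, u:F. ✗
t: no successors, so [][]p holds vacuously. ✓
u: successors {v, w}; []p there: v:T, w:T. ✓
v: no successors, so [][]p holds vacuously. ✓
w: successors {x}; []p there: x:T. ✓
x: no successors, so [][]p holds vacuously. ✓

{t, u, v, w, x}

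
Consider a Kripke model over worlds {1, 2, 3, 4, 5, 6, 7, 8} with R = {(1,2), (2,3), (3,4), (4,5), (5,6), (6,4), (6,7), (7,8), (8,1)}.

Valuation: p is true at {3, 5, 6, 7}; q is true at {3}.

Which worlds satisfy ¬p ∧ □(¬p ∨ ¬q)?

{1, 4, 8}

1: ¬p is T, □(¬p ∨ ¬q) is T. ✓
2: ¬p is T, □(¬p ∨ ¬q) is F. ✗
3: ¬p is F, □(¬p ∨ ¬q) is T. ✗
4: ¬p is T, □(¬p ∨ ¬q) is T. ✓
5: ¬p is F, □(¬p ∨ ¬q) is T. ✗
6: ¬p is F, □(¬p ∨ ¬q) is T. ✗
7: ¬p is F, □(¬p ∨ ¬q) is T. ✗
8: ¬p is T, □(¬p ∨ ¬q) is T. ✓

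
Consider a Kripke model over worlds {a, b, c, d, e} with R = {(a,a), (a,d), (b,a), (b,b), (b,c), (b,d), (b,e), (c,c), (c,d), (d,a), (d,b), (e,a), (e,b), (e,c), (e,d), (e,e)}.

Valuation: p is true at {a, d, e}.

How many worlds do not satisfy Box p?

4

a: successors {a, d}; p there: a:T, d:T. ✓
b: successors {a, b, c, d, e}; p there: a:T, b:F, c:F, d:T, e:T. ✗
c: successors {c, d}; p there: c:F, d:T. ✗
d: successors {a, b}; p there: a:T, b:F. ✗
e: successors {a, b, c, d, e}; p there: a:T, b:F, c:F, d:T, e:T. ✗
Satisfying worlds: {a}.
So Box p fails at the other 4 worlds.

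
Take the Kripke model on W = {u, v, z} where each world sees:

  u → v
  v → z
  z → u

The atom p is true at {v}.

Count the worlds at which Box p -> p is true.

u: Box p is T, p is F. ✗
v: Box p is F, p is T. ✓
z: Box p is F, p is F. ✓
Satisfying worlds: {v, z}.

2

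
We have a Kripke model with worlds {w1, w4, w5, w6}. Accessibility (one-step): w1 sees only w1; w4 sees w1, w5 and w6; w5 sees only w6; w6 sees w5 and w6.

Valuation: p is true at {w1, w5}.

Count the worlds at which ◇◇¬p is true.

3

w1: successors {w1}; ◇¬p there: w1:F. ✗
w4: successors {w1, w5, w6}; ◇¬p there: w1:F, w5:T, w6:T. ✓
w5: successors {w6}; ◇¬p there: w6:T. ✓
w6: successors {w5, w6}; ◇¬p there: w5:T, w6:T. ✓
Satisfying worlds: {w4, w5, w6}.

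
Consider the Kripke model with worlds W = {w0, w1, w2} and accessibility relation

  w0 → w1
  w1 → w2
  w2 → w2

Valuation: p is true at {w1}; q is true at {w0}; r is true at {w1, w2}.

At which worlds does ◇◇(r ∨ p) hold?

{w0, w1, w2}

w0: successors {w1}; ◇(r ∨ p) there: w1:T. ✓
w1: successors {w2}; ◇(r ∨ p) there: w2:T. ✓
w2: successors {w2}; ◇(r ∨ p) there: w2:T. ✓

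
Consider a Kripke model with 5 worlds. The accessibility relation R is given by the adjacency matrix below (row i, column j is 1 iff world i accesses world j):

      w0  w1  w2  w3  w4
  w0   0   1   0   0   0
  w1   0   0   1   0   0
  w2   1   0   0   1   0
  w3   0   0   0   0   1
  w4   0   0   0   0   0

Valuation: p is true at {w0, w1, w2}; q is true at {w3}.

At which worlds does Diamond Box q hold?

w0: successors {w1}; Box q there: w1:F. ✗
w1: successors {w2}; Box q there: w2:F. ✗
w2: successors {w0, w3}; Box q there: w0:F, w3:F. ✗
w3: successors {w4}; Box q there: w4:T. ✓
w4: no successors, so Diamond Box q fails. ✗

{w3}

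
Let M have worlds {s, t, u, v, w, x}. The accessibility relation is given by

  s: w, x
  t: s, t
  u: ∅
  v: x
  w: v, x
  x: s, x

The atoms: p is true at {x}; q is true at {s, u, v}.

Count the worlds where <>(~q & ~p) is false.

4

s: successors {w, x}; ~q & ~p there: w:T, x:F. ✓
t: successors {s, t}; ~q & ~p there: s:F, t:T. ✓
u: no successors, so <>(~q & ~p) fails. ✗
v: successors {x}; ~q & ~p there: x:F. ✗
w: successors {v, x}; ~q & ~p there: v:F, x:F. ✗
x: successors {s, x}; ~q & ~p there: s:F, x:F. ✗
Satisfying worlds: {s, t}.
So <>(~q & ~p) fails at the other 4 worlds.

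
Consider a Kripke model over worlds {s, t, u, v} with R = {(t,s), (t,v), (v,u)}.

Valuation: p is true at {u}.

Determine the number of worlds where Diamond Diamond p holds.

s: no successors, so Diamond Diamond p fails. ✗
t: successors {s, v}; Diamond p there: s:F, v:T. ✓
u: no successors, so Diamond Diamond p fails. ✗
v: successors {u}; Diamond p there: u:F. ✗
Satisfying worlds: {t}.

1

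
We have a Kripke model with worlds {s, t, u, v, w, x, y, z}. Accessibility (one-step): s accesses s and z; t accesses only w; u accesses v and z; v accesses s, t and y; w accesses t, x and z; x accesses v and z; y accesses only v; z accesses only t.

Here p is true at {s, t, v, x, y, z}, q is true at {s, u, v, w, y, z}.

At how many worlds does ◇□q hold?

s: successors {s, z}; □q there: s:T, z:F. ✓
t: successors {w}; □q there: w:F. ✗
u: successors {v, z}; □q there: v:F, z:F. ✗
v: successors {s, t, y}; □q there: s:T, t:T, y:T. ✓
w: successors {t, x, z}; □q there: t:T, x:T, z:F. ✓
x: successors {v, z}; □q there: v:F, z:F. ✗
y: successors {v}; □q there: v:F. ✗
z: successors {t}; □q there: t:T. ✓
Satisfying worlds: {s, v, w, z}.

4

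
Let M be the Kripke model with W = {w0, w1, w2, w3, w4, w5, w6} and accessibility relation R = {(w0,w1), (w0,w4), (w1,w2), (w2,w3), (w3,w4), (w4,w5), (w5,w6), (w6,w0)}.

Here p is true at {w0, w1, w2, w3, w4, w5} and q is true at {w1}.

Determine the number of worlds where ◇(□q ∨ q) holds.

1

w0: successors {w1, w4}; □q ∨ q there: w1:T, w4:F. ✓
w1: successors {w2}; □q ∨ q there: w2:F. ✗
w2: successors {w3}; □q ∨ q there: w3:F. ✗
w3: successors {w4}; □q ∨ q there: w4:F. ✗
w4: successors {w5}; □q ∨ q there: w5:F. ✗
w5: successors {w6}; □q ∨ q there: w6:F. ✗
w6: successors {w0}; □q ∨ q there: w0:F. ✗
Satisfying worlds: {w0}.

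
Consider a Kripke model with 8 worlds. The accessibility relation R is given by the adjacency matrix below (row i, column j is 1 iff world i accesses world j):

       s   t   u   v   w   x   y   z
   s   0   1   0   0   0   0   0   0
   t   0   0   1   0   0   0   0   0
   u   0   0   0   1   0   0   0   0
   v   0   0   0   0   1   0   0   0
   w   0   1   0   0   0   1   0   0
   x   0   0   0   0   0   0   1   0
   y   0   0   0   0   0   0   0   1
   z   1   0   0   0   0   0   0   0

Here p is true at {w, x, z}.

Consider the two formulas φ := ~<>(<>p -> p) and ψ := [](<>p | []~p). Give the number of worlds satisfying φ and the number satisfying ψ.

For ~<>(<>p -> p):
s: <>(<>p -> p) is T. ✗
t: <>(<>p -> p) is T. ✗
u: <>(<>p -> p) is F. ✓
v: <>(<>p -> p) is T. ✗
w: <>(<>p -> p) is T. ✗
x: <>(<>p -> p) is F. ✓
y: <>(<>p -> p) is T. ✗
z: <>(<>p -> p) is T. ✗
— 2 worlds.
For [](<>p | []~p):
s: successors {t}; <>p | []~p there: t:T. ✓
t: successors {u}; <>p | []~p there: u:T. ✓
u: successors {v}; <>p | []~p there: v:T. ✓
v: successors {w}; <>p | []~p there: w:T. ✓
w: successors {t, x}; <>p | []~p there: t:T, x:T. ✓
x: successors {y}; <>p | []~p there: y:T. ✓
y: successors {z}; <>p | []~p there: z:T. ✓
z: successors {s}; <>p | []~p there: s:T. ✓
— 8 worlds.

2 and 8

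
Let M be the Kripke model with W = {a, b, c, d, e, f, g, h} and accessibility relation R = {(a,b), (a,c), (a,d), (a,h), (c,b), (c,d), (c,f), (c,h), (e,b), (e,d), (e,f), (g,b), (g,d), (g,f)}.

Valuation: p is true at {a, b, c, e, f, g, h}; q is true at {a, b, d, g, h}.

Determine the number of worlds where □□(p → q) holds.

a: successors {b, c, d, h}; □(p → q) there: b:T, c:F, d:T, h:T. ✗
b: no successors, so □□(p → q) holds vacuously. ✓
c: successors {b, d, f, h}; □(p → q) there: b:T, d:T, f:T, h:T. ✓
d: no successors, so □□(p → q) holds vacuously. ✓
e: successors {b, d, f}; □(p → q) there: b:T, d:T, f:T. ✓
f: no successors, so □□(p → q) holds vacuously. ✓
g: successors {b, d, f}; □(p → q) there: b:T, d:T, f:T. ✓
h: no successors, so □□(p → q) holds vacuously. ✓
Satisfying worlds: {b, c, d, e, f, g, h}.

7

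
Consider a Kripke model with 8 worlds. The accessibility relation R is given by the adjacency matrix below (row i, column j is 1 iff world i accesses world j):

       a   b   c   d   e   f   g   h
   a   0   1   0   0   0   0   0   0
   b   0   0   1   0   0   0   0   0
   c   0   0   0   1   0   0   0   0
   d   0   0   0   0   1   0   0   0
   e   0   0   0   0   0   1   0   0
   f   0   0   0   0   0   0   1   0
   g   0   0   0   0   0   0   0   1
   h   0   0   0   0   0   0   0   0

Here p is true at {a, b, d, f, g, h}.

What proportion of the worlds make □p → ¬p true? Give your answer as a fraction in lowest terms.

a: □p is T, ¬p is F. ✗
b: □p is F, ¬p is F. ✓
c: □p is T, ¬p is T. ✓
d: □p is F, ¬p is F. ✓
e: □p is T, ¬p is T. ✓
f: □p is T, ¬p is F. ✗
g: □p is T, ¬p is F. ✗
h: □p is T, ¬p is F. ✗
That's 4 of 8 worlds, so 4/8 = 1/2.

1/2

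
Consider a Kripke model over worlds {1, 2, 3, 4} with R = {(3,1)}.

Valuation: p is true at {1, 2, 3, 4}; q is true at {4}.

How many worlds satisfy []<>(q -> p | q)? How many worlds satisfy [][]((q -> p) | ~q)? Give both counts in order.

3 and 4

For []<>(q -> p | q):
1: no successors, so []<>(q -> p | q) holds vacuously. ✓
2: no successors, so []<>(q -> p | q) holds vacuously. ✓
3: successors {1}; <>(q -> p | q) there: 1:F. ✗
4: no successors, so []<>(q -> p | q) holds vacuously. ✓
— 3 worlds.
For [][]((q -> p) | ~q):
1: no successors, so [][]((q -> p) | ~q) holds vacuously. ✓
2: no successors, so [][]((q -> p) | ~q) holds vacuously. ✓
3: successors {1}; []((q -> p) | ~q) there: 1:T. ✓
4: no successors, so [][]((q -> p) | ~q) holds vacuously. ✓
— 4 worlds.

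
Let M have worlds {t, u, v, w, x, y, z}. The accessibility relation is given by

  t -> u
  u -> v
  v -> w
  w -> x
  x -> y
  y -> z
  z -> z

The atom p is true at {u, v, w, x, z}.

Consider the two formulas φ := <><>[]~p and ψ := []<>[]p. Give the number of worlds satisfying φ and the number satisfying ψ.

1 and 6

For <><>[]~p:
t: successors {u}; <>[]~p there: u:F. ✗
u: successors {v}; <>[]~p there: v:F. ✗
v: successors {w}; <>[]~p there: w:T. ✓
w: successors {x}; <>[]~p there: x:F. ✗
x: successors {y}; <>[]~p there: y:F. ✗
y: successors {z}; <>[]~p there: z:F. ✗
z: successors {z}; <>[]~p there: z:F. ✗
— 1 world.
For []<>[]p:
t: successors {u}; <>[]p there: u:T. ✓
u: successors {v}; <>[]p there: v:T. ✓
v: successors {w}; <>[]p there: w:F. ✗
w: successors {x}; <>[]p there: x:T. ✓
x: successors {y}; <>[]p there: y:T. ✓
y: successors {z}; <>[]p there: z:T. ✓
z: successors {z}; <>[]p there: z:T. ✓
— 6 worlds.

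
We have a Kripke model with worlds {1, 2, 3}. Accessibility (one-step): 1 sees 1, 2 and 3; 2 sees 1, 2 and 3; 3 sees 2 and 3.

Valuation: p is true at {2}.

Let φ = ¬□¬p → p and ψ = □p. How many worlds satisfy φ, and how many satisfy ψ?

For ¬□¬p → p:
1: ¬□¬p is T, p is F. ✗
2: ¬□¬p is T, p is T. ✓
3: ¬□¬p is T, p is F. ✗
— 1 world.
For □p:
1: successors {1, 2, 3}; p there: 1:F, 2:T, 3:F. ✗
2: successors {1, 2, 3}; p there: 1:F, 2:T, 3:F. ✗
3: successors {2, 3}; p there: 2:T, 3:F. ✗
— 0 worlds.

1 and 0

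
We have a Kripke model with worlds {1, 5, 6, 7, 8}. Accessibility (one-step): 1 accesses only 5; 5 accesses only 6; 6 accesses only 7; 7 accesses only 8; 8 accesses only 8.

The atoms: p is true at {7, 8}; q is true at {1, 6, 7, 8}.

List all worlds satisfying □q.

1: successors {5}; q there: 5:F. ✗
5: successors {6}; q there: 6:T. ✓
6: successors {7}; q there: 7:T. ✓
7: successors {8}; q there: 8:T. ✓
8: successors {8}; q there: 8:T. ✓

{5, 6, 7, 8}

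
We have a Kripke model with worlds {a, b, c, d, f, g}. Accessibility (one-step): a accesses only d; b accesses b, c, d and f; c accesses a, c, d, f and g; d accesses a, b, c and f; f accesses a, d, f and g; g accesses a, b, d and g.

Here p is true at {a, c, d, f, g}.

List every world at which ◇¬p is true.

{b, d, g}

a: successors {d}; ¬p there: d:F. ✗
b: successors {b, c, d, f}; ¬p there: b:T, c:F, d:F, f:F. ✓
c: successors {a, c, d, f, g}; ¬p there: a:F, c:F, d:F, f:F, g:F. ✗
d: successors {a, b, c, f}; ¬p there: a:F, b:T, c:F, f:F. ✓
f: successors {a, d, f, g}; ¬p there: a:F, d:F, f:F, g:F. ✗
g: successors {a, b, d, g}; ¬p there: a:F, b:T, d:F, g:F. ✓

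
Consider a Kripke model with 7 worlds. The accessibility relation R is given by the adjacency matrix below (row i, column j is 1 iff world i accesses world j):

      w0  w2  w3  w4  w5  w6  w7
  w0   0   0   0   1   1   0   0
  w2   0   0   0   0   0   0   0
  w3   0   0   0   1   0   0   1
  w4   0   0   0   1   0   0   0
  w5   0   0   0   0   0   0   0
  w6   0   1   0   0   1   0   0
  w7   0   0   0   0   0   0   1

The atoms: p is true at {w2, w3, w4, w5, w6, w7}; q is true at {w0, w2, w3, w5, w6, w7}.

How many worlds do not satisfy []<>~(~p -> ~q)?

5

w0: successors {w4, w5}; <>~(~p -> ~q) there: w4:F, w5:F. ✗
w2: no successors, so []<>~(~p -> ~q) holds vacuously. ✓
w3: successors {w4, w7}; <>~(~p -> ~q) there: w4:F, w7:F. ✗
w4: successors {w4}; <>~(~p -> ~q) there: w4:F. ✗
w5: no successors, so []<>~(~p -> ~q) holds vacuously. ✓
w6: successors {w2, w5}; <>~(~p -> ~q) there: w2:F, w5:F. ✗
w7: successors {w7}; <>~(~p -> ~q) there: w7:F. ✗
Satisfying worlds: {w2, w5}.
So []<>~(~p -> ~q) fails at the other 5 worlds.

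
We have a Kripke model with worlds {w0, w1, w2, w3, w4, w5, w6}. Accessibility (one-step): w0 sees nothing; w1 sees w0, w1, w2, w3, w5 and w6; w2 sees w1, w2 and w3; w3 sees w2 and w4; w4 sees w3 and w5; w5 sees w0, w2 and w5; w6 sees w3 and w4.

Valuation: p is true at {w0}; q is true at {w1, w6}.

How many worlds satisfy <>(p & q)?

w0: no successors, so <>(p & q) fails. ✗
w1: successors {w0, w1, w2, w3, w5, w6}; p & q there: w0:F, w1:F, w2:F, w3:F, w5:F, w6:F. ✗
w2: successors {w1, w2, w3}; p & q there: w1:F, w2:F, w3:F. ✗
w3: successors {w2, w4}; p & q there: w2:F, w4:F. ✗
w4: successors {w3, w5}; p & q there: w3:F, w5:F. ✗
w5: successors {w0, w2, w5}; p & q there: w0:F, w2:F, w5:F. ✗
w6: successors {w3, w4}; p & q there: w3:F, w4:F. ✗
Satisfying worlds: ∅.

0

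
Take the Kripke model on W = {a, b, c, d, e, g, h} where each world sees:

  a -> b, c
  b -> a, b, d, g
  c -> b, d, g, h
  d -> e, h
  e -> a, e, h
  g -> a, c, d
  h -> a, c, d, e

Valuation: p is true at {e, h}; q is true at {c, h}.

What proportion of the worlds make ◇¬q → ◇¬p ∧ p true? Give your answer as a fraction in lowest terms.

a: ◇¬q is T, ◇¬p ∧ p is F. ✗
b: ◇¬q is T, ◇¬p ∧ p is F. ✗
c: ◇¬q is T, ◇¬p ∧ p is F. ✗
d: ◇¬q is T, ◇¬p ∧ p is F. ✗
e: ◇¬q is T, ◇¬p ∧ p is T. ✓
g: ◇¬q is T, ◇¬p ∧ p is F. ✗
h: ◇¬q is T, ◇¬p ∧ p is T. ✓
That's 2 of 7 worlds, so 2/7.

2/7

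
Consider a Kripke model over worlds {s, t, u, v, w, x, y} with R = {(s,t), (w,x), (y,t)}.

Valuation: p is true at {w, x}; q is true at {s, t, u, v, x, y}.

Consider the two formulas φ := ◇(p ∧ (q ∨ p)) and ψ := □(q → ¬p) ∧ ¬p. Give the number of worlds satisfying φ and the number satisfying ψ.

1 and 5

For ◇(p ∧ (q ∨ p)):
s: successors {t}; p ∧ (q ∨ p) there: t:F. ✗
t: no successors, so ◇(p ∧ (q ∨ p)) fails. ✗
u: no successors, so ◇(p ∧ (q ∨ p)) fails. ✗
v: no successors, so ◇(p ∧ (q ∨ p)) fails. ✗
w: successors {x}; p ∧ (q ∨ p) there: x:T. ✓
x: no successors, so ◇(p ∧ (q ∨ p)) fails. ✗
y: successors {t}; p ∧ (q ∨ p) there: t:F. ✗
— 1 world.
For □(q → ¬p) ∧ ¬p:
s: □(q → ¬p) is T, ¬p is T. ✓
t: □(q → ¬p) is T, ¬p is T. ✓
u: □(q → ¬p) is T, ¬p is T. ✓
v: □(q → ¬p) is T, ¬p is T. ✓
w: □(q → ¬p) is F, ¬p is F. ✗
x: □(q → ¬p) is T, ¬p is F. ✗
y: □(q → ¬p) is T, ¬p is T. ✓
— 5 worlds.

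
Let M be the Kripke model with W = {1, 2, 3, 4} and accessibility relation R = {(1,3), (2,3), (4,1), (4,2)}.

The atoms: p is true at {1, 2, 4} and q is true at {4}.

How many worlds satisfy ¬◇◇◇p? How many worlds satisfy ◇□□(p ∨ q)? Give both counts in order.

For ¬◇◇◇p:
1: ◇◇◇p is F. ✓
2: ◇◇◇p is F. ✓
3: ◇◇◇p is F. ✓
4: ◇◇◇p is F. ✓
— 4 worlds.
For ◇□□(p ∨ q):
1: successors {3}; □□(p ∨ q) there: 3:T. ✓
2: successors {3}; □□(p ∨ q) there: 3:T. ✓
3: no successors, so ◇□□(p ∨ q) fails. ✗
4: successors {1, 2}; □□(p ∨ q) there: 1:T, 2:T. ✓
— 3 worlds.

4 and 3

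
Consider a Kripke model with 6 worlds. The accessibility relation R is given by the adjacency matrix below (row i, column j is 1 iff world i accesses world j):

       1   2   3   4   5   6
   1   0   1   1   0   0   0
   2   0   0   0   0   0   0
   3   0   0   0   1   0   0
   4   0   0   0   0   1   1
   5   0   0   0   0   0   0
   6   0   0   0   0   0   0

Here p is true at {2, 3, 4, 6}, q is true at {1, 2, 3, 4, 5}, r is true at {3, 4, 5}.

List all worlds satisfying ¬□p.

1: □p is T. ✗
2: □p is T. ✗
3: □p is T. ✗
4: □p is F. ✓
5: □p is T. ✗
6: □p is T. ✗

{4}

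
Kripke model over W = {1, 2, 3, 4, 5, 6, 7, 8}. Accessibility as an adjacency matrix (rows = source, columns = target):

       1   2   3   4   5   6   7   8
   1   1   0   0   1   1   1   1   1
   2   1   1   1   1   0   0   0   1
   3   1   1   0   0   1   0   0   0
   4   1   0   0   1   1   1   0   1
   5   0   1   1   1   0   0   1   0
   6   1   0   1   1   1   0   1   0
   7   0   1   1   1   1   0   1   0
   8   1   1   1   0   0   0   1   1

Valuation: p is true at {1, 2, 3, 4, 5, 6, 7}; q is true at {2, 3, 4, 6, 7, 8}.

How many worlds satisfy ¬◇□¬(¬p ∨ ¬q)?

1: ◇□¬(¬p ∨ ¬q) is T. ✗
2: ◇□¬(¬p ∨ ¬q) is F. ✓
3: ◇□¬(¬p ∨ ¬q) is T. ✗
4: ◇□¬(¬p ∨ ¬q) is T. ✗
5: ◇□¬(¬p ∨ ¬q) is F. ✓
6: ◇□¬(¬p ∨ ¬q) is T. ✗
7: ◇□¬(¬p ∨ ¬q) is T. ✗
8: ◇□¬(¬p ∨ ¬q) is F. ✓
Satisfying worlds: {2, 5, 8}.

3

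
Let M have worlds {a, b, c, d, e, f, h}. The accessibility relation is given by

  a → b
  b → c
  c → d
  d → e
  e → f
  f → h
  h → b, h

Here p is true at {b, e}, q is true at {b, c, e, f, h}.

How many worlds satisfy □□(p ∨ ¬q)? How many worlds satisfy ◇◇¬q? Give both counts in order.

For □□(p ∨ ¬q):
a: successors {b}; □(p ∨ ¬q) there: b:F. ✗
b: successors {c}; □(p ∨ ¬q) there: c:T. ✓
c: successors {d}; □(p ∨ ¬q) there: d:T. ✓
d: successors {e}; □(p ∨ ¬q) there: e:F. ✗
e: successors {f}; □(p ∨ ¬q) there: f:F. ✗
f: successors {h}; □(p ∨ ¬q) there: h:F. ✗
h: successors {b, h}; □(p ∨ ¬q) there: b:F, h:F. ✗
— 2 worlds.
For ◇◇¬q:
a: successors {b}; ◇¬q there: b:F. ✗
b: successors {c}; ◇¬q there: c:T. ✓
c: successors {d}; ◇¬q there: d:F. ✗
d: successors {e}; ◇¬q there: e:F. ✗
e: successors {f}; ◇¬q there: f:F. ✗
f: successors {h}; ◇¬q there: h:F. ✗
h: successors {b, h}; ◇¬q there: b:F, h:F. ✗
— 1 world.

2 and 1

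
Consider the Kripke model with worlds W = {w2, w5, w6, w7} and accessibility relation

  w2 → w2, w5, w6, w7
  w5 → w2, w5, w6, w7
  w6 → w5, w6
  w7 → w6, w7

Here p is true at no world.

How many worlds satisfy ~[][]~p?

0

w2: [][]~p is T. ✗
w5: [][]~p is T. ✗
w6: [][]~p is T. ✗
w7: [][]~p is T. ✗
Satisfying worlds: ∅.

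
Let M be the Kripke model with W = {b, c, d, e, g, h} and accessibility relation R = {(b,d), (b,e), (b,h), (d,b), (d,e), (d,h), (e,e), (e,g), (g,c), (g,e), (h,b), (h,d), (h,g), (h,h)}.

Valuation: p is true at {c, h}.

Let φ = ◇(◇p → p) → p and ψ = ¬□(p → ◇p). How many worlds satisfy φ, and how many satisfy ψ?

For ◇(◇p → p) → p:
b: ◇(◇p → p) is T, p is F. ✗
c: ◇(◇p → p) is F, p is T. ✓
d: ◇(◇p → p) is T, p is F. ✗
e: ◇(◇p → p) is T, p is F. ✗
g: ◇(◇p → p) is T, p is F. ✗
h: ◇(◇p → p) is T, p is T. ✓
— 2 worlds.
For ¬□(p → ◇p):
b: □(p → ◇p) is T. ✗
c: □(p → ◇p) is T. ✗
d: □(p → ◇p) is T. ✗
e: □(p → ◇p) is T. ✗
g: □(p → ◇p) is F. ✓
h: □(p → ◇p) is T. ✗
— 1 world.

2 and 1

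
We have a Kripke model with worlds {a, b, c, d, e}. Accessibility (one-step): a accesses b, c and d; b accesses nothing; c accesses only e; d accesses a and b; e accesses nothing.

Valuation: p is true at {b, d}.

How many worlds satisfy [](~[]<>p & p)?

2

a: successors {b, c, d}; ~[]<>p & p there: b:F, c:F, d:T. ✗
b: no successors, so [](~[]<>p & p) holds vacuously. ✓
c: successors {e}; ~[]<>p & p there: e:F. ✗
d: successors {a, b}; ~[]<>p & p there: a:F, b:F. ✗
e: no successors, so [](~[]<>p & p) holds vacuously. ✓
Satisfying worlds: {b, e}.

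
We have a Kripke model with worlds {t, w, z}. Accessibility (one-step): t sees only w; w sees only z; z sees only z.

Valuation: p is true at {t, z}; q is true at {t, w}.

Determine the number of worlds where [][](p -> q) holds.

t: successors {w}; [](p -> q) there: w:F. ✗
w: successors {z}; [](p -> q) there: z:F. ✗
z: successors {z}; [](p -> q) there: z:F. ✗
Satisfying worlds: ∅.

0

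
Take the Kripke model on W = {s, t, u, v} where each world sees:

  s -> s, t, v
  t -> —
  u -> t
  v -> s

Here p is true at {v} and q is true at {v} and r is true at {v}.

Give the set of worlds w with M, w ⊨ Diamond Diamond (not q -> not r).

{s, v}

s: successors {s, t, v}; Diamond (not q -> not r) there: s:T, t:F, v:T. ✓
t: no successors, so Diamond Diamond (not q -> not r) fails. ✗
u: successors {t}; Diamond (not q -> not r) there: t:F. ✗
v: successors {s}; Diamond (not q -> not r) there: s:T. ✓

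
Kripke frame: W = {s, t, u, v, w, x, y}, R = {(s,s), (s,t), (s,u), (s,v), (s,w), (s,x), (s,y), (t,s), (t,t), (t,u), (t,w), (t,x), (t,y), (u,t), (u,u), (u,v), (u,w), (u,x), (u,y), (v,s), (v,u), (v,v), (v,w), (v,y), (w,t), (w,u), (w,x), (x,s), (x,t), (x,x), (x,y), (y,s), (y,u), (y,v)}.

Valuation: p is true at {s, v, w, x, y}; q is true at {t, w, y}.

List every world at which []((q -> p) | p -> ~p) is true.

s: successors {s, t, u, v, w, x, y}; (q -> p) | p -> ~p there: s:F, t:T, u:T, v:F, w:F, x:F, y:F. ✗
t: successors {s, t, u, w, x, y}; (q -> p) | p -> ~p there: s:F, t:T, u:T, w:F, x:F, y:F. ✗
u: successors {t, u, v, w, x, y}; (q -> p) | p -> ~p there: t:T, u:T, v:F, w:F, x:F, y:F. ✗
v: successors {s, u, v, w, y}; (q -> p) | p -> ~p there: s:F, u:T, v:F, w:F, y:F. ✗
w: successors {t, u, x}; (q -> p) | p -> ~p there: t:T, u:T, x:F. ✗
x: successors {s, t, x, y}; (q -> p) | p -> ~p there: s:F, t:T, x:F, y:F. ✗
y: successors {s, u, v}; (q -> p) | p -> ~p there: s:F, u:T, v:F. ✗

∅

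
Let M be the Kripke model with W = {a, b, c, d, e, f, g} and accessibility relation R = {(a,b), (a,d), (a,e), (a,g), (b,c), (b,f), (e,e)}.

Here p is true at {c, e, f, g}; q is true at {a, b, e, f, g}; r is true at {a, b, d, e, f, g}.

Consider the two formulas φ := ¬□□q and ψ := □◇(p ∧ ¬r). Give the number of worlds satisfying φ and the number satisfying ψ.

1 and 4

For ¬□□q:
a: □□q is F. ✓
b: □□q is T. ✗
c: □□q is T. ✗
d: □□q is T. ✗
e: □□q is T. ✗
f: □□q is T. ✗
g: □□q is T. ✗
— 1 world.
For □◇(p ∧ ¬r):
a: successors {b, d, e, g}; ◇(p ∧ ¬r) there: b:T, d:F, e:F, g:F. ✗
b: successors {c, f}; ◇(p ∧ ¬r) there: c:F, f:F. ✗
c: no successors, so □◇(p ∧ ¬r) holds vacuously. ✓
d: no successors, so □◇(p ∧ ¬r) holds vacuously. ✓
e: successors {e}; ◇(p ∧ ¬r) there: e:F. ✗
f: no successors, so □◇(p ∧ ¬r) holds vacuously. ✓
g: no successors, so □◇(p ∧ ¬r) holds vacuously. ✓
— 4 worlds.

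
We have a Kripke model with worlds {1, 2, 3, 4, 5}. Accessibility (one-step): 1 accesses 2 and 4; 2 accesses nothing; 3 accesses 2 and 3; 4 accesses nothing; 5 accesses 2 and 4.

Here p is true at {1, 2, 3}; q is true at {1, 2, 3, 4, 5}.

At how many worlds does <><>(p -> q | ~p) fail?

1: successors {2, 4}; <>(p -> q | ~p) there: 2:F, 4:F. ✗
2: no successors, so <><>(p -> q | ~p) fails. ✗
3: successors {2, 3}; <>(p -> q | ~p) there: 2:F, 3:T. ✓
4: no successors, so <><>(p -> q | ~p) fails. ✗
5: successors {2, 4}; <>(p -> q | ~p) there: 2:F, 4:F. ✗
Satisfying worlds: {3}.
So <><>(p -> q | ~p) fails at the other 4 worlds.

4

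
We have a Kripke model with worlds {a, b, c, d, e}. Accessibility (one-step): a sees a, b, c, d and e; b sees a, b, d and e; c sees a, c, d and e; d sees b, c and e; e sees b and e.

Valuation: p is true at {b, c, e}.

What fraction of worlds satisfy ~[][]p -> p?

3/5

a: ~[][]p is T, p is F. ✗
b: ~[][]p is T, p is T. ✓
c: ~[][]p is T, p is T. ✓
d: ~[][]p is T, p is F. ✗
e: ~[][]p is T, p is T. ✓
That's 3 of 5 worlds, so 3/5.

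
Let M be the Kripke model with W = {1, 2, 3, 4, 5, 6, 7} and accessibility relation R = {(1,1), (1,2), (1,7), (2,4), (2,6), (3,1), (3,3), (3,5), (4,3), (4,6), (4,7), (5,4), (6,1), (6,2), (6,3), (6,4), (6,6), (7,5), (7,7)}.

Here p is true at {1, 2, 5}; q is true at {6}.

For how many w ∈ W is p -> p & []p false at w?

1: p is T, p & []p is F. ✗
2: p is T, p & []p is F. ✗
3: p is F, p & []p is F. ✓
4: p is F, p & []p is F. ✓
5: p is T, p & []p is F. ✗
6: p is F, p & []p is F. ✓
7: p is F, p & []p is F. ✓
Satisfying worlds: {3, 4, 6, 7}.
So p -> p & []p fails at the other 3 worlds.

3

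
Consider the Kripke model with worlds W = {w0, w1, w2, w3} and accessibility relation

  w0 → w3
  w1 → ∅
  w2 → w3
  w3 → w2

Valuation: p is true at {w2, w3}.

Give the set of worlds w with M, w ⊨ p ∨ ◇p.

{w0, w2, w3}

w0: p is F, ◇p is T. ✓
w1: p is F, ◇p is F. ✗
w2: p is T, ◇p is T. ✓
w3: p is T, ◇p is T. ✓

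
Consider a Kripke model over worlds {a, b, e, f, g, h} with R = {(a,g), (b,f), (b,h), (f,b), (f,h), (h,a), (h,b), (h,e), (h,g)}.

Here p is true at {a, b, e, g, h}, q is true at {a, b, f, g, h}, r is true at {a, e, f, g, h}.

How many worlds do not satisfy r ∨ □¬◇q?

1

a: r is T, □¬◇q is T. ✓
b: r is F, □¬◇q is F. ✗
e: r is T, □¬◇q is T. ✓
f: r is T, □¬◇q is F. ✓
g: r is T, □¬◇q is T. ✓
h: r is T, □¬◇q is F. ✓
Satisfying worlds: {a, e, f, g, h}.
So r ∨ □¬◇q fails at the other 1 world.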